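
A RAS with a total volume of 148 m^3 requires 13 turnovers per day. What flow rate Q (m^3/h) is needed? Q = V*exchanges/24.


Daily recirculation volume = 148 m^3 * 13 = 1924 m^3/day
Flow rate Q = daily volume / 24 h = 1924 / 24 = 80.1667 m^3/h

80.1667 m^3/h


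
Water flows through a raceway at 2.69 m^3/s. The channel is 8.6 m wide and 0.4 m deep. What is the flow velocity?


Cross-sectional area = W * d = 8.6 * 0.4 = 3.44 m^2
Velocity = Q / A = 2.69 / 3.44 = 0.781977 m/s

0.781977 m/s


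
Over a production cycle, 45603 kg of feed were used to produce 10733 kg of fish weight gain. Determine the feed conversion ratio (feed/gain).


FCR = feed consumed / weight gained
FCR = 45603 kg / 10733 kg = 4.24886

4.24886


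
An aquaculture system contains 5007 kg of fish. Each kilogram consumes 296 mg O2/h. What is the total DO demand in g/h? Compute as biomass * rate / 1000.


Total O2 consumption (mg/h) = 5007 kg * 296 mg/(kg*h) = 1482072 mg/h
Convert to g/h: 1482072 / 1000 = 1482.072 g/h

1482.072 g/h


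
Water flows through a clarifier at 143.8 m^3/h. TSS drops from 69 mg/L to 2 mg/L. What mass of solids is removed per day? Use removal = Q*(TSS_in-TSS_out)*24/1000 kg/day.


Concentration drop: TSS_in - TSS_out = 69 - 2 = 67 mg/L
Hourly solids removed = Q * dTSS = 143.8 m^3/h * 67 mg/L = 9634.6 g/h  (m^3/h * mg/L = g/h)
Daily solids removed = 9634.6 * 24 = 231230.4 g/day
Convert g to kg: 231230.4 / 1000 = 231.2304 kg/day

231.2304 kg/day


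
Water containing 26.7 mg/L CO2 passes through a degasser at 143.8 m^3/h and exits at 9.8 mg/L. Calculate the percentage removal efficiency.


CO2_out / CO2_in = 9.8 / 26.7 = 0.3670412
Fraction remaining = 0.3670412
efficiency = (1 - 0.3670412) * 100 = 63.2959 %

63.2959 %


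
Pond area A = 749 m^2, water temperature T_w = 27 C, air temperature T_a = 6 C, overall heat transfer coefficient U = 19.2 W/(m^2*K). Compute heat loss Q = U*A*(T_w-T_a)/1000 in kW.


Temperature difference dT = 27 - 6 = 21 K
Heat loss (W) = U * A * dT = 19.2 * 749 * 21 = 301996.8 W
Convert to kW: 301996.8 / 1000 = 301.9968 kW

301.9968 kW


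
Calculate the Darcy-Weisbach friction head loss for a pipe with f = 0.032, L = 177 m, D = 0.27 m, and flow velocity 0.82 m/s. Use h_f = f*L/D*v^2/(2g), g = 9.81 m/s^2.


v^2 = 0.82^2 = 0.6724 m^2/s^2
L/D = 177/0.27 = 655.55556
h_f = f*(L/D)*v^2/(2g) = 0.032 * 655.55556 * 0.6724 / 19.62 = 0.718933 m

0.718933 m


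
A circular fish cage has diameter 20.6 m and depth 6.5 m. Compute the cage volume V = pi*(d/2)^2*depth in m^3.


r = d/2 = 20.6/2 = 10.3 m
Base area = pi*r^2 = pi*10.3^2 = 333.29156 m^2
Volume = 333.29156 * 6.5 = 2166.4 m^3

2166.4 m^3


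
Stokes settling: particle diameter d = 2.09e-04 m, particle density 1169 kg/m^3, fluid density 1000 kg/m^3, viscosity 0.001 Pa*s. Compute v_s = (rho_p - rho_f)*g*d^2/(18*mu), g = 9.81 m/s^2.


Density difference: rho_p - rho_f = 1169 - 1000 = 169 kg/m^3
d^2 = (2.09e-04)^2 = 4.3681e-08 m^2
Numerator = (rho_p - rho_f) * g * d^2 = 169 * 9.81 * 4.3681e-08 = 7.2418293e-05
Denominator = 18 * mu = 18 * 0.001 = 0.018
v_s = 7.2418293e-05 / 0.018 = 0.00402324 m/s
Check: Re = rho_f * v_s * d / mu = 1000 * 0.00402324 * 2.09e-04 / 0.001 = 0.841 < 1, so Stokes' law applies.

0.00402324 m/s


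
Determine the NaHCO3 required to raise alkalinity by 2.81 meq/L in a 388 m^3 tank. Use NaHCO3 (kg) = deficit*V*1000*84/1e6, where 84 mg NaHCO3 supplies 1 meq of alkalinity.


Tank volume in L = 388 m^3 * 1000 = 388000 L
Total meq required = 2.81 meq/L * 388000 L = 1090280 meq
NaHCO3 mass = 1090280 meq * 84 mg/meq / 1e6 = 91.5835 kg

91.5835 kg


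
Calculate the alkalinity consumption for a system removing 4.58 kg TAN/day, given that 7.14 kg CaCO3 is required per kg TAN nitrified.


Alkalinity factor: 7.14 kg CaCO3 consumed per kg TAN nitrified
alk = 4.58 kg TAN * 7.14 = 32.7012 kg CaCO3/day

32.7012 kg CaCO3/day


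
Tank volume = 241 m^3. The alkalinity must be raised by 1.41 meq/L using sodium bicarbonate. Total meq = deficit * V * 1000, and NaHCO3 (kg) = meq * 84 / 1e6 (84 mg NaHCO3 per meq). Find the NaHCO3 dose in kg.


Tank volume in L = 241 m^3 * 1000 = 241000 L
Total meq required = 1.41 meq/L * 241000 L = 339810 meq
NaHCO3 mass = 339810 meq * 84 mg/meq / 1e6 = 28.544 kg

28.544 kg


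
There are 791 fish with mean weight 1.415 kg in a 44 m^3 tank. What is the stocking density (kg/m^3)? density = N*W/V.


Total biomass = 791 fish * 1.415 kg = 1119.265 kg
Density = total biomass / volume = 1119.265 / 44 = 25.4378 kg/m^3

25.4378 kg/m^3


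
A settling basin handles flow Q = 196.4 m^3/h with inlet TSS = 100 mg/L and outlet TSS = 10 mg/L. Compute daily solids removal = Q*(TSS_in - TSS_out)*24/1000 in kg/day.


Concentration drop: TSS_in - TSS_out = 100 - 10 = 90 mg/L
Hourly solids removed = Q * dTSS = 196.4 m^3/h * 90 mg/L = 17676 g/h  (m^3/h * mg/L = g/h)
Daily solids removed = 17676 * 24 = 424224 g/day
Convert g to kg: 424224 / 1000 = 424.224 kg/day

424.224 kg/day


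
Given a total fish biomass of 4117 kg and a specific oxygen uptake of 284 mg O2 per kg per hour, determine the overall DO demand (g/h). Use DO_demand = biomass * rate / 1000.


Total O2 consumption (mg/h) = 4117 kg * 284 mg/(kg*h) = 1169228 mg/h
Convert to g/h: 1169228 / 1000 = 1169.228 g/h

1169.228 g/h


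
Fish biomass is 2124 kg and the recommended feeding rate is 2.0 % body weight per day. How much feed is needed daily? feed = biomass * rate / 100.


Feeding rate fraction = 2.0% / 100 = 0.02
Daily feed = 2124 kg * 0.02 = 42.48 kg/day

42.48 kg/day


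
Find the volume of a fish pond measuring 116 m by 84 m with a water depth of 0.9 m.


Base area = L * W = 116 * 84 = 9744 m^2
Volume = area * depth = 9744 * 0.9 = 8769.6 m^3

8769.6 m^3


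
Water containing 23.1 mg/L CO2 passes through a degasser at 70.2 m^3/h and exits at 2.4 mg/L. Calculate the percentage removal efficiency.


CO2_out / CO2_in = 2.4 / 23.1 = 0.1038961
Fraction remaining = 0.1038961
efficiency = (1 - 0.1038961) * 100 = 89.6104 %

89.6104 %


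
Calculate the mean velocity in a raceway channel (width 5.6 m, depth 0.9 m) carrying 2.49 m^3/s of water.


Cross-sectional area = W * d = 5.6 * 0.9 = 5.04 m^2
Velocity = Q / A = 2.49 / 5.04 = 0.494048 m/s

0.494048 m/s


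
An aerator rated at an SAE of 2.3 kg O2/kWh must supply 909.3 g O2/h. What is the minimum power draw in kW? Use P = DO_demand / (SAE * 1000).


SAE in g O2/kWh = 2.3 * 1000 = 2300 g/kWh
P = DO_demand / SAE_g = 909.3 / 2300 = 0.395348 kW

0.395348 kW


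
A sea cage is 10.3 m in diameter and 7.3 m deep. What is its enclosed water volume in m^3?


r = d/2 = 10.3/2 = 5.15 m
Base area = pi*r^2 = pi*5.15^2 = 83.322891 m^2
Volume = 83.322891 * 7.3 = 608.257 m^3

608.257 m^3


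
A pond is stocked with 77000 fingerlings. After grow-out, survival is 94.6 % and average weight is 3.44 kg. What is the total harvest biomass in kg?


Survivors = 77000 * 94.6/100 = 72842 fish
Harvest biomass = survivors * W_f = 72842 * 3.44 = 250576.48 kg

250576.48 kg


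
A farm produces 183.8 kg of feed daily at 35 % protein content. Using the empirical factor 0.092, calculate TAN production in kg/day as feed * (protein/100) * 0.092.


Protein in feed = 183.8 * 35/100 = 64.33 kg/day
TAN = protein * 0.092 = 64.33 * 0.092 = 5.91836 kg/day

5.91836 kg/day


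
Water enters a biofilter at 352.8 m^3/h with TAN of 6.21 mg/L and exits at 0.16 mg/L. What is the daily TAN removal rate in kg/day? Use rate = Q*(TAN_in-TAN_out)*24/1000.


Concentration drop: TAN_in - TAN_out = 6.21 - 0.16 = 6.05 mg/L
Hourly TAN removed = Q * dTAN = 352.8 m^3/h * 6.05 mg/L = 2134.44 g/h  (m^3/h * mg/L = g/h)
Daily TAN removed = 2134.44 * 24 = 51226.56 g/day
Convert to kg/day: 51226.56 / 1000 = 51.22656 kg/day

51.22656 kg/day


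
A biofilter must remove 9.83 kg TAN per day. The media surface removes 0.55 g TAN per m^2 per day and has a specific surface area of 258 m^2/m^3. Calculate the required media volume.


A = 9.83*1000 / 0.55 = 17872.727 m^2
V = 17872.727 / 258 = 69.2741

69.2741 m^3


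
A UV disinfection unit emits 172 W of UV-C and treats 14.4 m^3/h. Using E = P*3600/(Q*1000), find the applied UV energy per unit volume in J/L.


Energy delivered per hour = 172 W * 3600 s = 619200 J/h
Volume treated per hour = 14.4 m^3/h * 1000 = 14400 L/h
dose = 619200 / 14400 = 43 J/L

43 J/L


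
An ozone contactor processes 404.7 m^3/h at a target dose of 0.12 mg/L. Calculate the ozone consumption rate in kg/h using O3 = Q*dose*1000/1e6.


O3 demand (mg/h) = Q * dose * 1000 = 404.7 * 0.12 * 1000 = 48564 mg/h
Convert mg to kg: 48564 / 1e6 = 0.048564 kg/h

0.048564 kg/h


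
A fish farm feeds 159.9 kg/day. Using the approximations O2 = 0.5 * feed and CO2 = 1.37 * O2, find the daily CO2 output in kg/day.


O2 = 159.9 * 0.5 = 79.95
CO2 = 79.95 * 1.37 = 109.5315

109.5315 kg/day


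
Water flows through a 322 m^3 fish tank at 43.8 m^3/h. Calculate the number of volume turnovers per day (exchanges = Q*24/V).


Daily flow volume = 43.8 m^3/h * 24 h = 1051.2 m^3/day
Exchanges = daily flow / tank volume = 1051.2 / 322 = 3.2646 exchanges/day

3.2646 exchanges/day


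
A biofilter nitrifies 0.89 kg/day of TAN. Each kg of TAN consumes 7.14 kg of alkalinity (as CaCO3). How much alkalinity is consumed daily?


Alkalinity factor: 7.14 kg CaCO3 consumed per kg TAN nitrified
alk = 0.89 kg TAN * 7.14 = 6.3546 kg CaCO3/day

6.3546 kg CaCO3/day


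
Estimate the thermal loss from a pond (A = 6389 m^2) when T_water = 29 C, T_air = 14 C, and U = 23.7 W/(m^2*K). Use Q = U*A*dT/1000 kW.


Temperature difference dT = 29 - 14 = 15 K
Heat loss (W) = U * A * dT = 23.7 * 6389 * 15 = 2271289.5 W
Convert to kW: 2271289.5 / 1000 = 2271.2895 kW

2271.2895 kW


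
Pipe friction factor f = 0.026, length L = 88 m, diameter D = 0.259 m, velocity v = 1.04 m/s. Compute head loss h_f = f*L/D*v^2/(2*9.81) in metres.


v^2 = 1.04^2 = 1.0816 m^2/s^2
L/D = 88/0.259 = 339.76834
h_f = f*(L/D)*v^2/(2g) = 0.026 * 339.76834 * 1.0816 / 19.62 = 0.486994 m

0.486994 m


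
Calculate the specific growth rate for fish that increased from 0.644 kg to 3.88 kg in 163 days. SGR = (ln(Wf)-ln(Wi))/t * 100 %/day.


ln(W_f) = ln(3.88) = 1.3558352
ln(W_i) = ln(0.644) = -0.44005655
ln(W_f) - ln(W_i) = 1.3558352 - -0.44005655 = 1.7958918
SGR = 1.7958918 / 163 * 100 = 1.10177 %/day

1.10177 %/day


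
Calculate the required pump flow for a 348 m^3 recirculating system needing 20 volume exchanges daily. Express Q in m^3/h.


Daily recirculation volume = 348 m^3 * 20 = 6960 m^3/day
Flow rate Q = daily volume / 24 h = 6960 / 24 = 290 m^3/h

290 m^3/h


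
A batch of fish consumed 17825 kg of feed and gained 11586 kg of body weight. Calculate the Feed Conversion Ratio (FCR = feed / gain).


FCR = feed consumed / weight gained
FCR = 17825 kg / 11586 kg = 1.53849

1.53849


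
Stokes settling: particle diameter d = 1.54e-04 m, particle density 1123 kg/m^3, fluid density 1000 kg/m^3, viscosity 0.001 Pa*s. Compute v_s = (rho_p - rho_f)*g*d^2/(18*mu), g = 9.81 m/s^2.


Density difference: rho_p - rho_f = 1123 - 1000 = 123 kg/m^3
d^2 = (1.54e-04)^2 = 2.3716e-08 m^2
Numerator = (rho_p - rho_f) * g * d^2 = 123 * 9.81 * 2.3716e-08 = 2.8616437e-05
Denominator = 18 * mu = 18 * 0.001 = 0.018
v_s = 2.8616437e-05 / 0.018 = 0.0015898 m/s
Check: Re = rho_f * v_s * d / mu = 1000 * 0.0015898 * 1.54e-04 / 0.001 = 0.245 < 1, so Stokes' law applies.

0.0015898 m/s


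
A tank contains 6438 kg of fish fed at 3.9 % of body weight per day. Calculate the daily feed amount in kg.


Feeding rate fraction = 3.9% / 100 = 0.039
Daily feed = 6438 kg * 0.039 = 251.082 kg/day

251.082 kg/day


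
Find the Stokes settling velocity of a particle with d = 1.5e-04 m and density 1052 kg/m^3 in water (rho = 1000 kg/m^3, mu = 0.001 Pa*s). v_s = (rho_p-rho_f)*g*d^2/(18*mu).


Density difference: rho_p - rho_f = 1052 - 1000 = 52 kg/m^3
d^2 = (1.5e-04)^2 = 2.25e-08 m^2
Numerator = (rho_p - rho_f) * g * d^2 = 52 * 9.81 * 2.25e-08 = 1.14777e-05
Denominator = 18 * mu = 18 * 0.001 = 0.018
v_s = 1.14777e-05 / 0.018 = 6.3765e-04 m/s
Check: Re = rho_f * v_s * d / mu = 1000 * 6.3765e-04 * 1.5e-04 / 0.001 = 0.0956 < 1, so Stokes' law applies.

6.3765e-04 m/s


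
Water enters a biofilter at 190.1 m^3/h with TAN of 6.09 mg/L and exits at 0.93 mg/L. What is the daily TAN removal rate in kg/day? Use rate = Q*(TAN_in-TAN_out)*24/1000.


Concentration drop: TAN_in - TAN_out = 6.09 - 0.93 = 5.16 mg/L
Hourly TAN removed = Q * dTAN = 190.1 m^3/h * 5.16 mg/L = 980.916 g/h  (m^3/h * mg/L = g/h)
Daily TAN removed = 980.916 * 24 = 23541.984 g/day
Convert to kg/day: 23541.984 / 1000 = 23.541984 kg/day

23.541984 kg/day


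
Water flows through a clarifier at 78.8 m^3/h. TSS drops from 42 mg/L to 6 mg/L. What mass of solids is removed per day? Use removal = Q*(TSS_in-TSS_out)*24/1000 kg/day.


Concentration drop: TSS_in - TSS_out = 42 - 6 = 36 mg/L
Hourly solids removed = Q * dTSS = 78.8 m^3/h * 36 mg/L = 2836.8 g/h  (m^3/h * mg/L = g/h)
Daily solids removed = 2836.8 * 24 = 68083.2 g/day
Convert g to kg: 68083.2 / 1000 = 68.0832 kg/day

68.0832 kg/day


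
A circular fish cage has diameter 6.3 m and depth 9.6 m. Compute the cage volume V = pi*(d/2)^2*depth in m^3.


r = d/2 = 6.3/2 = 3.15 m
Base area = pi*r^2 = pi*3.15^2 = 31.172453 m^2
Volume = 31.172453 * 9.6 = 299.256 m^3

299.256 m^3


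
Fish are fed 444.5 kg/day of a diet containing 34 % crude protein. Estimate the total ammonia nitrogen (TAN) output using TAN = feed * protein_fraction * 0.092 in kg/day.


Protein in feed = 444.5 * 34/100 = 151.13 kg/day
TAN = protein * 0.092 = 151.13 * 0.092 = 13.90396 kg/day

13.90396 kg/day


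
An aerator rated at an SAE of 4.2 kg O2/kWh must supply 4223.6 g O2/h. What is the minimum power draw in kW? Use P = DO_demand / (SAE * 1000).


SAE in g O2/kWh = 4.2 * 1000 = 4200 g/kWh
P = DO_demand / SAE_g = 4223.6 / 4200 = 1.00562 kW

1.00562 kW


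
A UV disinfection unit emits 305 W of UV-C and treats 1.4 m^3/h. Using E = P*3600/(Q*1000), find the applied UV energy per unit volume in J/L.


Energy delivered per hour = 305 W * 3600 s = 1098000 J/h
Volume treated per hour = 1.4 m^3/h * 1000 = 1400 L/h
dose = 1098000 / 1400 = 784.286 J/L

784.286 J/L


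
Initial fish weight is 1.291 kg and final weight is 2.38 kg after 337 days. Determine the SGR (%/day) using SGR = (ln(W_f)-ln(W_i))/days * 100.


ln(W_f) = ln(2.38) = 0.86710049
ln(W_i) = ln(1.291) = 0.25541711
ln(W_f) - ln(W_i) = 0.86710049 - 0.25541711 = 0.61168338
SGR = 0.61168338 / 337 * 100 = 0.181508 %/day

0.181508 %/day


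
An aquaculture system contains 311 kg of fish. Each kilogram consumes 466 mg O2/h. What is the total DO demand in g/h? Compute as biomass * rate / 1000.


Total O2 consumption (mg/h) = 311 kg * 466 mg/(kg*h) = 144926 mg/h
Convert to g/h: 144926 / 1000 = 144.926 g/h

144.926 g/h


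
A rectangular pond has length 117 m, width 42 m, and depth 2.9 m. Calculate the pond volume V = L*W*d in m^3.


Base area = L * W = 117 * 42 = 4914 m^2
Volume = area * depth = 4914 * 2.9 = 14250.6 m^3

14250.6 m^3


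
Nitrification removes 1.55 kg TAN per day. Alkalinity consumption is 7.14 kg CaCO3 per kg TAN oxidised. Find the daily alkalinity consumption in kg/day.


Alkalinity factor: 7.14 kg CaCO3 consumed per kg TAN nitrified
alk = 1.55 kg TAN * 7.14 = 11.067 kg CaCO3/day

11.067 kg CaCO3/day


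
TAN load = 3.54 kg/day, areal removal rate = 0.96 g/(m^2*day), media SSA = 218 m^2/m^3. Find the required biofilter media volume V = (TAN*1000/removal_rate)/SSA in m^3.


A = 3.54*1000 / 0.96 = 3687.5 m^2
V = 3687.5 / 218 = 16.9151

16.9151 m^3


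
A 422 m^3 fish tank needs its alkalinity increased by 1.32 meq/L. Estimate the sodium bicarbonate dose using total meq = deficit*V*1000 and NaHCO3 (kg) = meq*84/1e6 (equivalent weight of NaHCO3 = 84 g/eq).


Tank volume in L = 422 m^3 * 1000 = 422000 L
Total meq required = 1.32 meq/L * 422000 L = 557040 meq
NaHCO3 mass = 557040 meq * 84 mg/meq / 1e6 = 46.7914 kg

46.7914 kg


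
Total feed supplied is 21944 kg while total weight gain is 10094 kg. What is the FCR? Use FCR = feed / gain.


FCR = feed consumed / weight gained
FCR = 21944 kg / 10094 kg = 2.17396

2.17396


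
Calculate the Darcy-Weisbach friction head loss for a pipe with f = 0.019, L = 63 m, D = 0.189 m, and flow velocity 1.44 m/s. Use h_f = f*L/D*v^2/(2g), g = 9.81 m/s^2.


v^2 = 1.44^2 = 2.0736 m^2/s^2
L/D = 63/0.189 = 333.33333
h_f = f*(L/D)*v^2/(2g) = 0.019 * 333.33333 * 2.0736 / 19.62 = 0.669358 m

0.669358 m


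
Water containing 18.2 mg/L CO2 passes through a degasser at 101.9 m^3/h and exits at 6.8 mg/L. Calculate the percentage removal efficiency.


CO2_out / CO2_in = 6.8 / 18.2 = 0.37362637
Fraction remaining = 0.37362637
efficiency = (1 - 0.37362637) * 100 = 62.6374 %

62.6374 %


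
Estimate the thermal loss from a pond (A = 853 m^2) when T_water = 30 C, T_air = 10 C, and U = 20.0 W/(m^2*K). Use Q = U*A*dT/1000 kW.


Temperature difference dT = 30 - 10 = 20 K
Heat loss (W) = U * A * dT = 20.0 * 853 * 20 = 341200 W
Convert to kW: 341200 / 1000 = 341.2 kW

341.2 kW


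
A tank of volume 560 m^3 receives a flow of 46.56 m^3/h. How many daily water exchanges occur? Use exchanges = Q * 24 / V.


Daily flow volume = 46.56 m^3/h * 24 h = 1117.44 m^3/day
Exchanges = daily flow / tank volume = 1117.44 / 560 = 1.99543 exchanges/day

1.99543 exchanges/day


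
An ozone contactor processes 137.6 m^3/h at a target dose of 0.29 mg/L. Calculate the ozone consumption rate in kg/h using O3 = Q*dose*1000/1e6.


O3 demand (mg/h) = Q * dose * 1000 = 137.6 * 0.29 * 1000 = 39904 mg/h
Convert mg to kg: 39904 / 1e6 = 0.039904 kg/h

0.039904 kg/h


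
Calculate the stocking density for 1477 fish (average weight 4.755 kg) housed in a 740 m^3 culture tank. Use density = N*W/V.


Total biomass = 1477 fish * 4.755 kg = 7023.135 kg
Density = total biomass / volume = 7023.135 / 740 = 9.49072 kg/m^3

9.49072 kg/m^3


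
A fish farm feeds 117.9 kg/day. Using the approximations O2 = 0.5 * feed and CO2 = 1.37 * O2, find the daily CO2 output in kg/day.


O2 = 117.9 * 0.5 = 58.95
CO2 = 58.95 * 1.37 = 80.7615

80.7615 kg/day


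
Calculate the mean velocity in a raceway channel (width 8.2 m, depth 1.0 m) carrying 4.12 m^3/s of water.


Cross-sectional area = W * d = 8.2 * 1.0 = 8.2 m^2
Velocity = Q / A = 4.12 / 8.2 = 0.502439 m/s

0.502439 m/s


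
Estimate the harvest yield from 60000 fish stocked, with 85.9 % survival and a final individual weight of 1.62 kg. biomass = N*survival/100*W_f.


Survivors = 60000 * 85.9/100 = 51540 fish
Harvest biomass = survivors * W_f = 51540 * 1.62 = 83494.8 kg

83494.8 kg


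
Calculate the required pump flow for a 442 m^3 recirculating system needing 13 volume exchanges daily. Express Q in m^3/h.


Daily recirculation volume = 442 m^3 * 13 = 5746 m^3/day
Flow rate Q = daily volume / 24 h = 5746 / 24 = 239.417 m^3/h

239.417 m^3/h


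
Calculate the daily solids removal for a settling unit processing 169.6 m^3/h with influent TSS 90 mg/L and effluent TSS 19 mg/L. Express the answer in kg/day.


Concentration drop: TSS_in - TSS_out = 90 - 19 = 71 mg/L
Hourly solids removed = Q * dTSS = 169.6 m^3/h * 71 mg/L = 12041.6 g/h  (m^3/h * mg/L = g/h)
Daily solids removed = 12041.6 * 24 = 288998.4 g/day
Convert g to kg: 288998.4 / 1000 = 288.9984 kg/day

288.9984 kg/day


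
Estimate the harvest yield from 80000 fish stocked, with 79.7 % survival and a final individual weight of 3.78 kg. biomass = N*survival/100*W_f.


Survivors = 80000 * 79.7/100 = 63760 fish
Harvest biomass = survivors * W_f = 63760 * 3.78 = 241012.8 kg

241012.8 kg


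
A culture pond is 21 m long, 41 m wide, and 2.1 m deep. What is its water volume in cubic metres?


Base area = L * W = 21 * 41 = 861 m^2
Volume = area * depth = 861 * 2.1 = 1808.1 m^3

1808.1 m^3


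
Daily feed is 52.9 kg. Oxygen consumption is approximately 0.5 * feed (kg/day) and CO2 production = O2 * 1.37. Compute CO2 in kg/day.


O2 = 52.9 * 0.5 = 26.45
CO2 = 26.45 * 1.37 = 36.2365

36.2365 kg/day


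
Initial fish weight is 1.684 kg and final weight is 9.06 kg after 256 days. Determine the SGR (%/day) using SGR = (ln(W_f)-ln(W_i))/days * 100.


ln(W_f) = ln(9.06) = 2.2038691
ln(W_i) = ln(1.684) = 0.52117192
ln(W_f) - ln(W_i) = 2.2038691 - 0.52117192 = 1.6826972
SGR = 1.6826972 / 256 * 100 = 0.657304 %/day

0.657304 %/day


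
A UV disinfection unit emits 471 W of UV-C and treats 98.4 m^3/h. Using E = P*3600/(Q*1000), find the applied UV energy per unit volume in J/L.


Energy delivered per hour = 471 W * 3600 s = 1695600 J/h
Volume treated per hour = 98.4 m^3/h * 1000 = 98400 L/h
dose = 1695600 / 98400 = 17.2317 J/L

17.2317 J/L


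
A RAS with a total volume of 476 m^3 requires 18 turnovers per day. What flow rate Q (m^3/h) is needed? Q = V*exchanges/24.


Daily recirculation volume = 476 m^3 * 18 = 8568 m^3/day
Flow rate Q = daily volume / 24 h = 8568 / 24 = 357 m^3/h

357 m^3/h


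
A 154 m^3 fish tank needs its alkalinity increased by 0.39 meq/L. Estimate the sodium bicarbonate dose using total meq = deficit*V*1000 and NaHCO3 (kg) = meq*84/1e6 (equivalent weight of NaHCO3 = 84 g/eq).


Tank volume in L = 154 m^3 * 1000 = 154000 L
Total meq required = 0.39 meq/L * 154000 L = 60060 meq
NaHCO3 mass = 60060 meq * 84 mg/meq / 1e6 = 5.04504 kg

5.04504 kg


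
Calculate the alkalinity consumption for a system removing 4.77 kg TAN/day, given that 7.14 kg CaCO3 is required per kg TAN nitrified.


Alkalinity factor: 7.14 kg CaCO3 consumed per kg TAN nitrified
alk = 4.77 kg TAN * 7.14 = 34.0578 kg CaCO3/day

34.0578 kg CaCO3/day


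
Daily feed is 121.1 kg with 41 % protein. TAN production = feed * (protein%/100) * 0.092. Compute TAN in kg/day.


Protein in feed = 121.1 * 41/100 = 49.651 kg/day
TAN = protein * 0.092 = 49.651 * 0.092 = 4.567892 kg/day

4.567892 kg/day


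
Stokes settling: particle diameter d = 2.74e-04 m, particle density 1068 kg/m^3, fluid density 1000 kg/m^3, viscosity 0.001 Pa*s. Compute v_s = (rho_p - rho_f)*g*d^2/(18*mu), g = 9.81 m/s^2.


Density difference: rho_p - rho_f = 1068 - 1000 = 68 kg/m^3
d^2 = (2.74e-04)^2 = 7.5076e-08 m^2
Numerator = (rho_p - rho_f) * g * d^2 = 68 * 9.81 * 7.5076e-08 = 5.0081698e-05
Denominator = 18 * mu = 18 * 0.001 = 0.018
v_s = 5.0081698e-05 / 0.018 = 0.00278232 m/s
Check: Re = rho_f * v_s * d / mu = 1000 * 0.00278232 * 2.74e-04 / 0.001 = 0.762 < 1, so Stokes' law applies.

0.00278232 m/s


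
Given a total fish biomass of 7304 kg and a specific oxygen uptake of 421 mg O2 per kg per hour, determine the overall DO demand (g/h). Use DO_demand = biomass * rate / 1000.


Total O2 consumption (mg/h) = 7304 kg * 421 mg/(kg*h) = 3074984 mg/h
Convert to g/h: 3074984 / 1000 = 3074.984 g/h

3074.984 g/h


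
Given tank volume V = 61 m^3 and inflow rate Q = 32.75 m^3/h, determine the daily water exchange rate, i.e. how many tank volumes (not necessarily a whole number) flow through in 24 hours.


Daily flow volume = 32.75 m^3/h * 24 h = 786 m^3/day
Exchanges = daily flow / tank volume = 786 / 61 = 12.8852 exchanges/day

12.8852 exchanges/day


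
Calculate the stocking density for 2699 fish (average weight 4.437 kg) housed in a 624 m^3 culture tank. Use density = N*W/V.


Total biomass = 2699 fish * 4.437 kg = 11975.463 kg
Density = total biomass / volume = 11975.463 / 624 = 19.1914 kg/m^3

19.1914 kg/m^3


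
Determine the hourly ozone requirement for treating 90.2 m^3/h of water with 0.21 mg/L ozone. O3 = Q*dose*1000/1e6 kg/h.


O3 demand (mg/h) = Q * dose * 1000 = 90.2 * 0.21 * 1000 = 18942 mg/h
Convert mg to kg: 18942 / 1e6 = 0.018942 kg/h

0.018942 kg/h


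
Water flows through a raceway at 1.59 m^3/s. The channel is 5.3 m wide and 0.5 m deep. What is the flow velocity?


Cross-sectional area = W * d = 5.3 * 0.5 = 2.65 m^2
Velocity = Q / A = 1.59 / 2.65 = 0.6 m/s

0.6 m/s


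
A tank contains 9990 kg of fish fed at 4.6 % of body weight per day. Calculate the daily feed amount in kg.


Feeding rate fraction = 4.6% / 100 = 0.046
Daily feed = 9990 kg * 0.046 = 459.54 kg/day

459.54 kg/day


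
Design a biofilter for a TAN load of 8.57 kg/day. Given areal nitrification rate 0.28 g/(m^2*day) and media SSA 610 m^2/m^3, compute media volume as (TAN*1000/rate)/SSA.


A = 8.57*1000 / 0.28 = 30607.143 m^2
V = 30607.143 / 610 = 50.1756

50.1756 m^3


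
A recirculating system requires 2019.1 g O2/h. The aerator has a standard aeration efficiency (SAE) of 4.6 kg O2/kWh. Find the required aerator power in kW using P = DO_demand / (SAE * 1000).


SAE in g O2/kWh = 4.6 * 1000 = 4600 g/kWh
P = DO_demand / SAE_g = 2019.1 / 4600 = 0.438935 kW

0.438935 kW


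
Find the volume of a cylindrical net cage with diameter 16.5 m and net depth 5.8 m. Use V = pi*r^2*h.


r = d/2 = 16.5/2 = 8.25 m
Base area = pi*r^2 = pi*8.25^2 = 213.82465 m^2
Volume = 213.82465 * 5.8 = 1240.18 m^3

1240.18 m^3


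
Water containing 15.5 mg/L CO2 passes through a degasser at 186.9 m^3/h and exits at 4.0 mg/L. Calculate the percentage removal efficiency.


CO2_out / CO2_in = 4.0 / 15.5 = 0.25806452
Fraction remaining = 0.25806452
efficiency = (1 - 0.25806452) * 100 = 74.1935 %

74.1935 %


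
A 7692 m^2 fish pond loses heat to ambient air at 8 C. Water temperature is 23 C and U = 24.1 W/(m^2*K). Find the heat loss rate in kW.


Temperature difference dT = 23 - 8 = 15 K
Heat loss (W) = U * A * dT = 24.1 * 7692 * 15 = 2780658 W
Convert to kW: 2780658 / 1000 = 2780.658 kW

2780.658 kW


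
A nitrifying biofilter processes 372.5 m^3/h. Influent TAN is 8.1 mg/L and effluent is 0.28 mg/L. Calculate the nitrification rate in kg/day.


Concentration drop: TAN_in - TAN_out = 8.1 - 0.28 = 7.82 mg/L
Hourly TAN removed = Q * dTAN = 372.5 m^3/h * 7.82 mg/L = 2912.95 g/h  (m^3/h * mg/L = g/h)
Daily TAN removed = 2912.95 * 24 = 69910.8 g/day
Convert to kg/day: 69910.8 / 1000 = 69.9108 kg/day

69.9108 kg/day


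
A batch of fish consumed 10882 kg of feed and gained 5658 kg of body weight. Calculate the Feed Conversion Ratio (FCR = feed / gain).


FCR = feed consumed / weight gained
FCR = 10882 kg / 5658 kg = 1.92329

1.92329


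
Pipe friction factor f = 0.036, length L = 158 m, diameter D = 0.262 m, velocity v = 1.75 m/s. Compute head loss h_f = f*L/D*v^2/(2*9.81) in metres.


v^2 = 1.75^2 = 3.0625 m^2/s^2
L/D = 158/0.262 = 603.05344
h_f = f*(L/D)*v^2/(2g) = 0.036 * 603.05344 * 3.0625 / 19.62 = 3.38872 m

3.38872 m


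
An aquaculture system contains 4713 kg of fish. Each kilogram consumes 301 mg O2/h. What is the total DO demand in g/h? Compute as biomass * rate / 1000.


Total O2 consumption (mg/h) = 4713 kg * 301 mg/(kg*h) = 1418613 mg/h
Convert to g/h: 1418613 / 1000 = 1418.613 g/h

1418.613 g/h


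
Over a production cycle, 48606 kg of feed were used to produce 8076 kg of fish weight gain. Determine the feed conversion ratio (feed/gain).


FCR = feed consumed / weight gained
FCR = 48606 kg / 8076 kg = 6.01857

6.01857


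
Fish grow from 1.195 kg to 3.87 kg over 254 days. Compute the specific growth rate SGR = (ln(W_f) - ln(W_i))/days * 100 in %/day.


ln(W_f) = ln(3.87) = 1.3532545
ln(W_i) = ln(1.195) = 0.17814619
ln(W_f) - ln(W_i) = 1.3532545 - 0.17814619 = 1.1751083
SGR = 1.1751083 / 254 * 100 = 0.462641 %/day

0.462641 %/day


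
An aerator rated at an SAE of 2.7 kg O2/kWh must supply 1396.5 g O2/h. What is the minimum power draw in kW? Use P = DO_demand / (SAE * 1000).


SAE in g O2/kWh = 2.7 * 1000 = 2700 g/kWh
P = DO_demand / SAE_g = 1396.5 / 2700 = 0.517222 kW

0.517222 kW


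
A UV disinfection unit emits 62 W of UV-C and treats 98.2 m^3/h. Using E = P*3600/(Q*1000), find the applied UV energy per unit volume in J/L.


Energy delivered per hour = 62 W * 3600 s = 223200 J/h
Volume treated per hour = 98.2 m^3/h * 1000 = 98200 L/h
dose = 223200 / 98200 = 2.27291 J/L

2.27291 J/L


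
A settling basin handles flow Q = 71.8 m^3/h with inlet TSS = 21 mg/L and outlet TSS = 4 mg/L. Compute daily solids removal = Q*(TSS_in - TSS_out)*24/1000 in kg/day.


Concentration drop: TSS_in - TSS_out = 21 - 4 = 17 mg/L
Hourly solids removed = Q * dTSS = 71.8 m^3/h * 17 mg/L = 1220.6 g/h  (m^3/h * mg/L = g/h)
Daily solids removed = 1220.6 * 24 = 29294.4 g/day
Convert g to kg: 29294.4 / 1000 = 29.2944 kg/day

29.2944 kg/day


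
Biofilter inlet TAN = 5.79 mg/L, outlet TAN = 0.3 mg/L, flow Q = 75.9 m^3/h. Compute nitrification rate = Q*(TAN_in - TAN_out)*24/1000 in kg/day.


Concentration drop: TAN_in - TAN_out = 5.79 - 0.3 = 5.49 mg/L
Hourly TAN removed = Q * dTAN = 75.9 m^3/h * 5.49 mg/L = 416.691 g/h  (m^3/h * mg/L = g/h)
Daily TAN removed = 416.691 * 24 = 10000.584 g/day
Convert to kg/day: 10000.584 / 1000 = 10.000584 kg/day

10.000584 kg/day


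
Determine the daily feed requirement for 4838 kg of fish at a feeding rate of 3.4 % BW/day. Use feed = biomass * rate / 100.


Feeding rate fraction = 3.4% / 100 = 0.034
Daily feed = 4838 kg * 0.034 = 164.492 kg/day

164.492 kg/day


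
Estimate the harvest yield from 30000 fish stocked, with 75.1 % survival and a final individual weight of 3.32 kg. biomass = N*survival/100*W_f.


Survivors = 30000 * 75.1/100 = 22530 fish
Harvest biomass = survivors * W_f = 22530 * 3.32 = 74799.6 kg

74799.6 kg


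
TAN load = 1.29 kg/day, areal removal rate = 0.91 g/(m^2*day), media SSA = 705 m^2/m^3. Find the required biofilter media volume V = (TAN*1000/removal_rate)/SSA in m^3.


A = 1.29*1000 / 0.91 = 1417.5824 m^2
V = 1417.5824 / 705 = 2.01076

2.01076 m^3


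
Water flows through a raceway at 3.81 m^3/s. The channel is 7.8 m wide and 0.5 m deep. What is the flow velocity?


Cross-sectional area = W * d = 7.8 * 0.5 = 3.9 m^2
Velocity = Q / A = 3.81 / 3.9 = 0.976923 m/s

0.976923 m/s


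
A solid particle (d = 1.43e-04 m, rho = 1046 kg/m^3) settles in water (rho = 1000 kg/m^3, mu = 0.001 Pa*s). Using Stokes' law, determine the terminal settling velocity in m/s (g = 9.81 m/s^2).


Density difference: rho_p - rho_f = 1046 - 1000 = 46 kg/m^3
d^2 = (1.43e-04)^2 = 2.0449e-08 m^2
Numerator = (rho_p - rho_f) * g * d^2 = 46 * 9.81 * 2.0449e-08 = 9.2278157e-06
Denominator = 18 * mu = 18 * 0.001 = 0.018
v_s = 9.2278157e-06 / 0.018 = 5.12656e-04 m/s
Check: Re = rho_f * v_s * d / mu = 1000 * 5.12656e-04 * 1.43e-04 / 0.001 = 0.0733 < 1, so Stokes' law applies.

5.12656e-04 m/s


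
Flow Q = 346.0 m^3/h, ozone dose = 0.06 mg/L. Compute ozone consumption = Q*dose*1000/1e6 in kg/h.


O3 demand (mg/h) = Q * dose * 1000 = 346.0 * 0.06 * 1000 = 20760 mg/h
Convert mg to kg: 20760 / 1e6 = 0.02076 kg/h

0.02076 kg/h


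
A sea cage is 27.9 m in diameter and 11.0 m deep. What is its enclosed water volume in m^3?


r = d/2 = 27.9/2 = 13.95 m
Base area = pi*r^2 = pi*13.95^2 = 611.36178 m^2
Volume = 611.36178 * 11.0 = 6724.98 m^3

6724.98 m^3


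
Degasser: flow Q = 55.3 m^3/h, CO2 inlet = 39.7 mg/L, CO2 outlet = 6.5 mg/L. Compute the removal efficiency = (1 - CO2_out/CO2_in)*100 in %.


CO2_out / CO2_in = 6.5 / 39.7 = 0.16372796
Fraction remaining = 0.16372796
efficiency = (1 - 0.16372796) * 100 = 83.6272 %

83.6272 %


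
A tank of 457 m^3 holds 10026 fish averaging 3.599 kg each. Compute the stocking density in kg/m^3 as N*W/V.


Total biomass = 10026 fish * 3.599 kg = 36083.574 kg
Density = total biomass / volume = 36083.574 / 457 = 78.9575 kg/m^3

78.9575 kg/m^3


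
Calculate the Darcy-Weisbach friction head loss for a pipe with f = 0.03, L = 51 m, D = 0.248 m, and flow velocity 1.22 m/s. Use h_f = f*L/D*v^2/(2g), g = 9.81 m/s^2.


v^2 = 1.22^2 = 1.4884 m^2/s^2
L/D = 51/0.248 = 205.64516
h_f = f*(L/D)*v^2/(2g) = 0.03 * 205.64516 * 1.4884 / 19.62 = 0.468016 m

0.468016 m


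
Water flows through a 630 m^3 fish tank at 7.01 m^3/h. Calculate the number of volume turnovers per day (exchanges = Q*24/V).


Daily flow volume = 7.01 m^3/h * 24 h = 168.24 m^3/day
Exchanges = daily flow / tank volume = 168.24 / 630 = 0.267048 exchanges/day

0.267048 exchanges/day


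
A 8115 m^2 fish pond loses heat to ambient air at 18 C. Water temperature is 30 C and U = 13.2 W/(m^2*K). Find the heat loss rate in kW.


Temperature difference dT = 30 - 18 = 12 K
Heat loss (W) = U * A * dT = 13.2 * 8115 * 12 = 1285416 W
Convert to kW: 1285416 / 1000 = 1285.416 kW

1285.416 kW


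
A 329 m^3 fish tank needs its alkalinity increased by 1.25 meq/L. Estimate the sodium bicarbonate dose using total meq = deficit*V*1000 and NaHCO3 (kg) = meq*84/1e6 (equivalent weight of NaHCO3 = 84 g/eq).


Tank volume in L = 329 m^3 * 1000 = 329000 L
Total meq required = 1.25 meq/L * 329000 L = 411250 meq
NaHCO3 mass = 411250 meq * 84 mg/meq / 1e6 = 34.545 kg

34.545 kg


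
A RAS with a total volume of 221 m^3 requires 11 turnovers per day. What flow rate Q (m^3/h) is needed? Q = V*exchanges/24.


Daily recirculation volume = 221 m^3 * 11 = 2431 m^3/day
Flow rate Q = daily volume / 24 h = 2431 / 24 = 101.292 m^3/h

101.292 m^3/h


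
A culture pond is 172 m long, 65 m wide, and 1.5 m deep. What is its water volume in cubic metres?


Base area = L * W = 172 * 65 = 11180 m^2
Volume = area * depth = 11180 * 1.5 = 16770 m^3

16770 m^3


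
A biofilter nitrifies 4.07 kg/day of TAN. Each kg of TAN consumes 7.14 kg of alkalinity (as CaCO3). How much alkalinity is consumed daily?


Alkalinity factor: 7.14 kg CaCO3 consumed per kg TAN nitrified
alk = 4.07 kg TAN * 7.14 = 29.0598 kg CaCO3/day

29.0598 kg CaCO3/day


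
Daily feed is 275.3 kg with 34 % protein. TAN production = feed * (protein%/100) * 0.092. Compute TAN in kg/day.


Protein in feed = 275.3 * 34/100 = 93.602 kg/day
TAN = protein * 0.092 = 93.602 * 0.092 = 8.611384 kg/day

8.611384 kg/day


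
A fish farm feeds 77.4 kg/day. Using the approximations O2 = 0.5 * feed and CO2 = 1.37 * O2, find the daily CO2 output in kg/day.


O2 = 77.4 * 0.5 = 38.7
CO2 = 38.7 * 1.37 = 53.019

53.019 kg/day


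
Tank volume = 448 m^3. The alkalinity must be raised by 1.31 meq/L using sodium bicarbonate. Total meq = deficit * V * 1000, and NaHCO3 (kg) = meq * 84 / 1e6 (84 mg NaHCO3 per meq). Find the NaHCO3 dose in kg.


Tank volume in L = 448 m^3 * 1000 = 448000 L
Total meq required = 1.31 meq/L * 448000 L = 586880 meq
NaHCO3 mass = 586880 meq * 84 mg/meq / 1e6 = 49.2979 kg

49.2979 kg


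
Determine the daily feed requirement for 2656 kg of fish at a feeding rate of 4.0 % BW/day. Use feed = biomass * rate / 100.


Feeding rate fraction = 4.0% / 100 = 0.04
Daily feed = 2656 kg * 0.04 = 106.24 kg/day

106.24 kg/day


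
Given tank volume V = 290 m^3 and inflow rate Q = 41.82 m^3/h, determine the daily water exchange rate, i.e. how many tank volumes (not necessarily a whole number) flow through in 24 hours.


Daily flow volume = 41.82 m^3/h * 24 h = 1003.68 m^3/day
Exchanges = daily flow / tank volume = 1003.68 / 290 = 3.46097 exchanges/day

3.46097 exchanges/day


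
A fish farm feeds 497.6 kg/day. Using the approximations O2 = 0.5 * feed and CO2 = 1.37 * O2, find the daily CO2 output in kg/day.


O2 = 497.6 * 0.5 = 248.8
CO2 = 248.8 * 1.37 = 340.856

340.856 kg/day


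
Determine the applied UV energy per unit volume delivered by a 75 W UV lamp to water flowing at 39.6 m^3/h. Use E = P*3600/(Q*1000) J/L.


Energy delivered per hour = 75 W * 3600 s = 270000 J/h
Volume treated per hour = 39.6 m^3/h * 1000 = 39600 L/h
dose = 270000 / 39600 = 6.81818 J/L

6.81818 J/L


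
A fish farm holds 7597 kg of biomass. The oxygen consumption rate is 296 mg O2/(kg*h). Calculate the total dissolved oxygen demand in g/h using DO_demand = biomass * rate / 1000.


Total O2 consumption (mg/h) = 7597 kg * 296 mg/(kg*h) = 2248712 mg/h
Convert to g/h: 2248712 / 1000 = 2248.712 g/h

2248.712 g/h


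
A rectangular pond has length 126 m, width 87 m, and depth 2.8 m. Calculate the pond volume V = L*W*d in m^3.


Base area = L * W = 126 * 87 = 10962 m^2
Volume = area * depth = 10962 * 2.8 = 30693.6 m^3

30693.6 m^3


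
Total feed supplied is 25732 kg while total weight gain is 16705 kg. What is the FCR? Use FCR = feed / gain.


FCR = feed consumed / weight gained
FCR = 25732 kg / 16705 kg = 1.54038

1.54038


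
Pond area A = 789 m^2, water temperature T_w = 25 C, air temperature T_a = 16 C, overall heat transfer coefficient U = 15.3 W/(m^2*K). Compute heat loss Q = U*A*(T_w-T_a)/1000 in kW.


Temperature difference dT = 25 - 16 = 9 K
Heat loss (W) = U * A * dT = 15.3 * 789 * 9 = 108645.3 W
Convert to kW: 108645.3 / 1000 = 108.6453 kW

108.6453 kW


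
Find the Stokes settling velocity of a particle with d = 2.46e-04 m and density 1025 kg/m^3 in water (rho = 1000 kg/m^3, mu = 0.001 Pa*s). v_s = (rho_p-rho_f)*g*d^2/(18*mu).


Density difference: rho_p - rho_f = 1025 - 1000 = 25 kg/m^3
d^2 = (2.46e-04)^2 = 6.0516e-08 m^2
Numerator = (rho_p - rho_f) * g * d^2 = 25 * 9.81 * 6.0516e-08 = 1.4841549e-05
Denominator = 18 * mu = 18 * 0.001 = 0.018
v_s = 1.4841549e-05 / 0.018 = 8.2453e-04 m/s
Check: Re = rho_f * v_s * d / mu = 1000 * 8.2453e-04 * 2.46e-04 / 0.001 = 0.203 < 1, so Stokes' law applies.

8.2453e-04 m/s


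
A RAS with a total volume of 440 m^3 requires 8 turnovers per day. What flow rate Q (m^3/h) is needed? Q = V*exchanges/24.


Daily recirculation volume = 440 m^3 * 8 = 3520 m^3/day
Flow rate Q = daily volume / 24 h = 3520 / 24 = 146.667 m^3/h

146.667 m^3/h


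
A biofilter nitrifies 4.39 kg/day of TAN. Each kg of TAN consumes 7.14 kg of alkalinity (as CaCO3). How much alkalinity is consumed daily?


Alkalinity factor: 7.14 kg CaCO3 consumed per kg TAN nitrified
alk = 4.39 kg TAN * 7.14 = 31.3446 kg CaCO3/day

31.3446 kg CaCO3/day


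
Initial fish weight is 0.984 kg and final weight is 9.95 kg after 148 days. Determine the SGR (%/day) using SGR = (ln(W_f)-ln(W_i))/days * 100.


ln(W_f) = ln(9.95) = 2.2975726
ln(W_i) = ln(0.984) = -0.016129382
ln(W_f) - ln(W_i) = 2.2975726 - -0.016129382 = 2.313702
SGR = 2.313702 / 148 * 100 = 1.56331 %/day

1.56331 %/day


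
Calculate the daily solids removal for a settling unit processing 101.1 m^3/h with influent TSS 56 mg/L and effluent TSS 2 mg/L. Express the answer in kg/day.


Concentration drop: TSS_in - TSS_out = 56 - 2 = 54 mg/L
Hourly solids removed = Q * dTSS = 101.1 m^3/h * 54 mg/L = 5459.4 g/h  (m^3/h * mg/L = g/h)
Daily solids removed = 5459.4 * 24 = 131025.6 g/day
Convert g to kg: 131025.6 / 1000 = 131.0256 kg/day

131.0256 kg/day


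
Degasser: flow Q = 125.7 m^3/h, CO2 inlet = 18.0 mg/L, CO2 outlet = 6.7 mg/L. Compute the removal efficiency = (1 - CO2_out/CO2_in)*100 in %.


CO2_out / CO2_in = 6.7 / 18.0 = 0.37222222
Fraction remaining = 0.37222222
efficiency = (1 - 0.37222222) * 100 = 62.7778 %

62.7778 %


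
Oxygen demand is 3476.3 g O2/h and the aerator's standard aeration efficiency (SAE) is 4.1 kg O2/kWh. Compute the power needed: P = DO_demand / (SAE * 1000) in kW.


SAE in g O2/kWh = 4.1 * 1000 = 4100 g/kWh
P = DO_demand / SAE_g = 3476.3 / 4100 = 0.847878 kW

0.847878 kW


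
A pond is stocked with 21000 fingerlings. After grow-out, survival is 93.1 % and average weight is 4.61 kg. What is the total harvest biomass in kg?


Survivors = 21000 * 93.1/100 = 19551 fish
Harvest biomass = survivors * W_f = 19551 * 4.61 = 90130.11 kg

90130.11 kg


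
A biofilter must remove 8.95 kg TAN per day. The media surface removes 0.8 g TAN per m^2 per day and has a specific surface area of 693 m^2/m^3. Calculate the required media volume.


A = 8.95*1000 / 0.8 = 11187.5 m^2
V = 11187.5 / 693 = 16.1436

16.1436 m^3


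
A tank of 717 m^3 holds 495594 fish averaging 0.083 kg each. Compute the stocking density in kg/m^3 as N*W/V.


Total biomass = 495594 fish * 0.083 kg = 41134.302 kg
Density = total biomass / volume = 41134.302 / 717 = 57.37 kg/m^3

57.37 kg/m^3
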